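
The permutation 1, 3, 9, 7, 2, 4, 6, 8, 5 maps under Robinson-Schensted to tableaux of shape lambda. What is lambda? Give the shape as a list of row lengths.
Row-insert each entry into an empty tableau.

After inserting 1: P = [[1]].
After inserting 3: P = [[1, 3]].
After inserting 9: P = [[1, 3, 9]].
After inserting 7: P = [[1, 3, 7], [9]].
After inserting 2: P = [[1, 2, 7], [3], [9]].
After inserting 4: P = [[1, 2, 4], [3, 7], [9]].
After inserting 6: P = [[1, 2, 4, 6], [3, 7], [9]].
After inserting 8: P = [[1, 2, 4, 6, 8], [3, 7], [9]].
After inserting 5: P = [[1, 2, 4, 5, 8], [3, 6], [7], [9]].

The final insertion tableau P = [[1, 2, 4, 5, 8], [3, 6], [7], [9]] has shape [5, 2, 1, 1].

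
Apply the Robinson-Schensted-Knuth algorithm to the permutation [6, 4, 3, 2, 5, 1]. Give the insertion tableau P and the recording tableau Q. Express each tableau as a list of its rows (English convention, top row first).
P = [[1, 5], [2], [3], [4], [6]], Q = [[1, 5], [2], [3], [4], [6]]

Insert each entry of the permutation into P by Schensted row insertion, recording in Q the position of each new cell.

Insert 6: appended to row 1. P = [[6]].
Insert 4: 4 bumps 6 from row 1; 6 starts row 2. P = [[4], [6]].
Insert 3: 3 bumps 4 from row 1; 4 bumps 6 from row 2; 6 starts row 3. P = [[3], [4], [6]].
Insert 2: 2 bumps 3 from row 1; 3 bumps 4 from row 2; 4 bumps 6 from row 3; 6 starts row 4. P = [[2], [3], [4], [6]].
Insert 5: appended to row 1. P = [[2, 5], [3], [4], [6]].
Insert 1: 1 bumps 2 from row 1; 2 bumps 3 from row 2; 3 bumps 4 from row 3; 4 bumps 6 from row 4; 6 starts row 5. P = [[1, 5], [2], [3], [4], [6]].

So P = [[1, 5], [2], [3], [4], [6]], Q = [[1, 5], [2], [3], [4], [6]].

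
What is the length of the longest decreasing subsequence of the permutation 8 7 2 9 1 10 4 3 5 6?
4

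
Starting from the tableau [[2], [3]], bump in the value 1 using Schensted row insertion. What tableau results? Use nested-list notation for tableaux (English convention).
In row 1, 1 replaces 2 (the leftmost entry greater than 1); 2 is bumped to row 2. In row 2, 2 replaces 3 (the leftmost entry greater than 2); 3 is bumped to row 3. 3 starts a new row 3. The new tableau is [[1], [2], [3]].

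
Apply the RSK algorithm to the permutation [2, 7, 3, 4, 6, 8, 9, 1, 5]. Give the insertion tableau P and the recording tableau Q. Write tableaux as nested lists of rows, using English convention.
P = [[1, 3, 4, 5, 8, 9], [2, 6], [7]], Q = [[1, 2, 4, 5, 6, 7], [3, 9], [8]]

Insert each entry of the permutation into P by Schensted row insertion, recording in Q the position of each new cell.

Insert 2: appended to row 1. P = [[2]].
Insert 7: appended to row 1. P = [[2, 7]].
Insert 3: 3 bumps 7 from row 1; 7 starts row 2. P = [[2, 3], [7]].
Insert 4: appended to row 1. P = [[2, 3, 4], [7]].
Insert 6: appended to row 1. P = [[2, 3, 4, 6], [7]].
Insert 8: appended to row 1. P = [[2, 3, 4, 6, 8], [7]].
Insert 9: appended to row 1. P = [[2, 3, 4, 6, 8, 9], [7]].
Insert 1: 1 bumps 2 from row 1; 2 bumps 7 from row 2; 7 starts row 3. P = [[1, 3, 4, 6, 8, 9], [2], [7]].
Insert 5: 5 bumps 6 from row 1; 6 appends to row 2. P = [[1, 3, 4, 5, 8, 9], [2, 6], [7]].

So P = [[1, 3, 4, 5, 8, 9], [2, 6], [7]], Q = [[1, 2, 4, 5, 6, 7], [3, 9], [8]].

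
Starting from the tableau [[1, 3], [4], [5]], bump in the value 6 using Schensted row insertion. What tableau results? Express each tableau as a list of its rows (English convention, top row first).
6 is larger than every entry of row 1, so it is appended to row 1. The new tableau is [[1, 3, 6], [4], [5]].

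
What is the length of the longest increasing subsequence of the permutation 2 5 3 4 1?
3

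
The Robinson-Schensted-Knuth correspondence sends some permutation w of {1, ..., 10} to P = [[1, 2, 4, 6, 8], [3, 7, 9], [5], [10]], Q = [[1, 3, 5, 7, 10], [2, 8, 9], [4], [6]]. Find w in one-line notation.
10 1 5 3 7 2 9 4 6 8

Reverse RSK: for i = n, n-1, ..., 1, locate i in Q, remove the corresponding corner cell from P, and reverse-bump its entry up through P; the value ejected from row 1 is w(i).

So w = 10 1 5 3 7 2 9 4 6 8.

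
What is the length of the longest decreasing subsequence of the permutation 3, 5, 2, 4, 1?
3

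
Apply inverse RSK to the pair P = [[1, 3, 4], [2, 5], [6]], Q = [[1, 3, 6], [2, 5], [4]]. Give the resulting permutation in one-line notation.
6 2 5 1 3 4

Reverse the RSK construction: for i from n down to 1, find the cell of Q containing i, remove the entry at that cell from P, and reverse-bump it up through P; the value ejected from row 1 is w(i).

Step i=6: Q has 6 at row 1, column 3; remove that cell from P, ejecting 4. So w(6) = 4. P is now [[1, 3], [2, 5], [6]].
Step i=5: Q has 5 at row 2, column 2; remove 5 from row 2 of P and reverse-bump: 5 enters row 1 and ejects 3. So w(5) = 3. P is now [[1, 5], [2], [6]].
Step i=4: Q has 4 at row 3, column 1; remove 6 from row 3 of P and reverse-bump: 6 enters row 2 and ejects 2; 2 enters row 1 and ejects 1. So w(4) = 1. P is now [[2, 5], [6]].
Step i=3: Q has 3 at row 1, column 2; remove that cell from P, ejecting 5. So w(3) = 5. P is now [[2], [6]].
Step i=2: Q has 2 at row 2, column 1; remove 6 from row 2 of P and reverse-bump: 6 enters row 1 and ejects 2. So w(2) = 2. P is now [[6]].
Step i=1: Q has 1 at row 1, column 1; remove that cell from P, ejecting 6. So w(1) = 6. P is now [].

So w = 6 2 5 1 3 4.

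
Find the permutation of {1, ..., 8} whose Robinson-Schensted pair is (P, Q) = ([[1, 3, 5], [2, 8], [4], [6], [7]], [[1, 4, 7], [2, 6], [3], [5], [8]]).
7 6 4 8 2 3 5 1

Reverse the RSK construction: for i from n down to 1, find the cell of Q containing i, remove the entry at that cell from P, and reverse-bump it up through P; the value ejected from row 1 is w(i).

Step i=8: Q has 8 at row 5, column 1; remove 7 from row 5 of P and reverse-bump: 7 enters row 4 and ejects 6; 6 enters row 3 and ejects 4; 4 enters row 2 and ejects 2; 2 enters row 1 and ejects 1. So w(8) = 1. P is now [[2, 3, 5], [4, 8], [6], [7]].
Step i=7: Q has 7 at row 1, column 3; remove that cell from P, ejecting 5. So w(7) = 5. P is now [[2, 3], [4, 8], [6], [7]].
Step i=6: Q has 6 at row 2, column 2; remove 8 from row 2 of P and reverse-bump: 8 enters row 1 and ejects 3. So w(6) = 3. P is now [[2, 8], [4], [6], [7]].
Step i=5: Q has 5 at row 4, column 1; remove 7 from row 4 of P and reverse-bump: 7 enters row 3 and ejects 6; 6 enters row 2 and ejects 4; 4 enters row 1 and ejects 2. So w(5) = 2. P is now [[4, 8], [6], [7]].
Step i=4: Q has 4 at row 1, column 2; remove that cell from P, ejecting 8. So w(4) = 8. P is now [[4], [6], [7]].
Step i=3: Q has 3 at row 3, column 1; remove 7 from row 3 of P and reverse-bump: 7 enters row 2 and ejects 6; 6 enters row 1 and ejects 4. So w(3) = 4. P is now [[6], [7]].
Step i=2: Q has 2 at row 2, column 1; remove 7 from row 2 of P and reverse-bump: 7 enters row 1 and ejects 6. So w(2) = 6. P is now [[7]].
Step i=1: Q has 1 at row 1, column 1; remove that cell from P, ejecting 7. So w(1) = 7. P is now [].

So w = 7 6 4 8 2 3 5 1.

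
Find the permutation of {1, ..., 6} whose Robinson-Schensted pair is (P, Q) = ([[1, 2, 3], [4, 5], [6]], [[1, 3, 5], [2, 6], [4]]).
6 1 4 2 5 3

Reverse the RSK construction: for i from n down to 1, find the cell of Q containing i, remove the entry at that cell from P, and reverse-bump it up through P; the value ejected from row 1 is w(i).

Step i=6: Q has 6 at row 2, column 2; remove 5 from row 2 of P and reverse-bump: 5 enters row 1 and ejects 3. So w(6) = 3. P is now [[1, 2, 5], [4], [6]].
Step i=5: Q has 5 at row 1, column 3; remove that cell from P, ejecting 5. So w(5) = 5. P is now [[1, 2], [4], [6]].
Step i=4: Q has 4 at row 3, column 1; remove 6 from row 3 of P and reverse-bump: 6 enters row 2 and ejects 4; 4 enters row 1 and ejects 2. So w(4) = 2. P is now [[1, 4], [6]].
Step i=3: Q has 3 at row 1, column 2; remove that cell from P, ejecting 4. So w(3) = 4. P is now [[1], [6]].
Step i=2: Q has 2 at row 2, column 1; remove 6 from row 2 of P and reverse-bump: 6 enters row 1 and ejects 1. So w(2) = 1. P is now [[6]].
Step i=1: Q has 1 at row 1, column 1; remove that cell from P, ejecting 6. So w(1) = 6. P is now [].

So w = 6 1 4 2 5 3.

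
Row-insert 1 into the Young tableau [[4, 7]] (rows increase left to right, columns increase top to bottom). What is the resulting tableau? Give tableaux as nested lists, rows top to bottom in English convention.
In row 1, 1 replaces 4 (the leftmost entry greater than 1); 4 is bumped to row 2. 4 starts a new row 2. The new tableau is [[1, 7], [4]].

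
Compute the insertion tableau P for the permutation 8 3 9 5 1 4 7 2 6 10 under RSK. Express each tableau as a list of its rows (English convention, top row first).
Insert 8: appended to row 1. P = [[8]].
Insert 3: 3 bumps 8 from row 1; 8 starts row 2. P = [[3], [8]].
Insert 9: appended to row 1. P = [[3, 9], [8]].
Insert 5: 5 bumps 9 from row 1; 9 appends to row 2. P = [[3, 5], [8, 9]].
Insert 1: 1 bumps 3 from row 1; 3 bumps 8 from row 2; 8 starts row 3. P = [[1, 5], [3, 9], [8]].
Insert 4: 4 bumps 5 from row 1; 5 bumps 9 from row 2; 9 appends to row 3. P = [[1, 4], [3, 5], [8, 9]].
Insert 7: appended to row 1. P = [[1, 4, 7], [3, 5], [8, 9]].
Insert 2: 2 bumps 4 from row 1; 4 bumps 5 from row 2; 5 bumps 8 from row 3; 8 starts row 4. P = [[1, 2, 7], [3, 4], [5, 9], [8]].
Insert 6: 6 bumps 7 from row 1; 7 appends to row 2. P = [[1, 2, 6], [3, 4, 7], [5, 9], [8]].
Insert 10: appended to row 1. P = [[1, 2, 6, 10], [3, 4, 7], [5, 9], [8]].

So P = [[1, 2, 6, 10], [3, 4, 7], [5, 9], [8]].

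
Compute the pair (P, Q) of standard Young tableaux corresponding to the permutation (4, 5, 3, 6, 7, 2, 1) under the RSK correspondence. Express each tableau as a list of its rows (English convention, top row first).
Insert each entry of the permutation into P by Schensted row insertion, recording in Q the position of each new cell.

Insert 4: appended to row 1. P = [[4]].
Insert 5: appended to row 1. P = [[4, 5]].
Insert 3: 3 bumps 4 from row 1; 4 starts row 2. P = [[3, 5], [4]].
Insert 6: appended to row 1. P = [[3, 5, 6], [4]].
Insert 7: appended to row 1. P = [[3, 5, 6, 7], [4]].
Insert 2: 2 bumps 3 from row 1; 3 bumps 4 from row 2; 4 starts row 3. P = [[2, 5, 6, 7], [3], [4]].
Insert 1: 1 bumps 2 from row 1; 2 bumps 3 from row 2; 3 bumps 4 from row 3; 4 starts row 4. P = [[1, 5, 6, 7], [2], [3], [4]].

So P = [[1, 5, 6, 7], [2], [3], [4]], Q = [[1, 2, 4, 5], [3], [6], [7]].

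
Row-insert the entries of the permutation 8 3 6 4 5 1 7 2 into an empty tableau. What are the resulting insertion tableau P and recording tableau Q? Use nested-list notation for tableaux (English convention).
Insert each entry of the permutation into P by Schensted row insertion, recording in Q the position of each new cell.

Insert 8: appended to row 1. P = [[8]].
Insert 3: 3 bumps 8 from row 1; 8 starts row 2. P = [[3], [8]].
Insert 6: appended to row 1. P = [[3, 6], [8]].
Insert 4: 4 bumps 6 from row 1; 6 bumps 8 from row 2; 8 starts row 3. P = [[3, 4], [6], [8]].
Insert 5: appended to row 1. P = [[3, 4, 5], [6], [8]].
Insert 1: 1 bumps 3 from row 1; 3 bumps 6 from row 2; 6 bumps 8 from row 3; 8 starts row 4. P = [[1, 4, 5], [3], [6], [8]].
Insert 7: appended to row 1. P = [[1, 4, 5, 7], [3], [6], [8]].
Insert 2: 2 bumps 4 from row 1; 4 appends to row 2. P = [[1, 2, 5, 7], [3, 4], [6], [8]].

So P = [[1, 2, 5, 7], [3, 4], [6], [8]], Q = [[1, 3, 5, 7], [2, 8], [4], [6]].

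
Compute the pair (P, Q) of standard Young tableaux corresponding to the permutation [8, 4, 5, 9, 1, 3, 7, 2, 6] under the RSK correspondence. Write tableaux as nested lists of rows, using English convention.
Insert each entry of the permutation into P by Schensted row insertion, recording in Q the position of each new cell.

Insert 8: appended to row 1. P = [[8]], Q = [[1]].
Insert 4: 4 bumps 8 from row 1; 8 starts row 2. P = [[4], [8]], Q = [[1], [2]].
Insert 5: appended to row 1. P = [[4, 5], [8]], Q = [[1, 3], [2]].
Insert 9: appended to row 1. P = [[4, 5, 9], [8]], Q = [[1, 3, 4], [2]].
Insert 1: 1 bumps 4 from row 1; 4 bumps 8 from row 2; 8 starts row 3. P = [[1, 5, 9], [4], [8]], Q = [[1, 3, 4], [2], [5]].
Insert 3: 3 bumps 5 from row 1; 5 appends to row 2. P = [[1, 3, 9], [4, 5], [8]], Q = [[1, 3, 4], [2, 6], [5]].
Insert 7: 7 bumps 9 from row 1; 9 appends to row 2. P = [[1, 3, 7], [4, 5, 9], [8]], Q = [[1, 3, 4], [2, 6, 7], [5]].
Insert 2: 2 bumps 3 from row 1; 3 bumps 4 from row 2; 4 bumps 8 from row 3; 8 starts row 4. P = [[1, 2, 7], [3, 5, 9], [4], [8]], Q = [[1, 3, 4], [2, 6, 7], [5], [8]].
Insert 6: 6 bumps 7 from row 1; 7 bumps 9 from row 2; 9 appends to row 3. P = [[1, 2, 6], [3, 5, 7], [4, 9], [8]], Q = [[1, 3, 4], [2, 6, 7], [5, 9], [8]].

So P = [[1, 2, 6], [3, 5, 7], [4, 9], [8]], Q = [[1, 3, 4], [2, 6, 7], [5, 9], [8]].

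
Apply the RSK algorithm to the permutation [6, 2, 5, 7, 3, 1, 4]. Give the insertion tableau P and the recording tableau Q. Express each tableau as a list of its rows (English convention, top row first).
Insert each entry of the permutation into P by Schensted row insertion, recording in Q the position of each new cell.

Insert 6: appended to row 1. P = [[6]].
Insert 2: 2 bumps 6 from row 1; 6 starts row 2. P = [[2], [6]].
Insert 5: appended to row 1. P = [[2, 5], [6]].
Insert 7: appended to row 1. P = [[2, 5, 7], [6]].
Insert 3: 3 bumps 5 from row 1; 5 bumps 6 from row 2; 6 starts row 3. P = [[2, 3, 7], [5], [6]].
Insert 1: 1 bumps 2 from row 1; 2 bumps 5 from row 2; 5 bumps 6 from row 3; 6 starts row 4. P = [[1, 3, 7], [2], [5], [6]].
Insert 4: 4 bumps 7 from row 1; 7 appends to row 2. P = [[1, 3, 4], [2, 7], [5], [6]].

So P = [[1, 3, 4], [2, 7], [5], [6]], Q = [[1, 3, 4], [2, 7], [5], [6]].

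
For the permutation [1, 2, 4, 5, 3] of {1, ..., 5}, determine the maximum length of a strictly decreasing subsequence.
2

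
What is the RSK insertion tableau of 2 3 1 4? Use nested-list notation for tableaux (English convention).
After inserting 2: P = [[2]].
After inserting 3: P = [[2, 3]].
After inserting 1: P = [[1, 3], [2]].
After inserting 4: P = [[1, 3, 4], [2]].

So P = [[1, 3, 4], [2]].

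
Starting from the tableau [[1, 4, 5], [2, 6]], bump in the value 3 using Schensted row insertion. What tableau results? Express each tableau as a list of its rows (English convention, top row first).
[[1, 3, 5], [2, 4], [6]]

In row 1, 3 replaces 4 (the leftmost entry greater than 3); 4 is bumped to row 2. In row 2, 4 replaces 6 (the leftmost entry greater than 4); 6 is bumped to row 3. 6 starts a new row 3. The new tableau is [[1, 3, 5], [2, 4], [6]].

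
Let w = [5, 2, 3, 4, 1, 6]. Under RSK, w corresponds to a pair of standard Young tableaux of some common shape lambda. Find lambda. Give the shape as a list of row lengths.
Row-insert each entry into an empty tableau.

After inserting 5: P = [[5]].
After inserting 2: P = [[2], [5]].
After inserting 3: P = [[2, 3], [5]].
After inserting 4: P = [[2, 3, 4], [5]].
After inserting 1: P = [[1, 3, 4], [2], [5]].
After inserting 6: P = [[1, 3, 4, 6], [2], [5]].

The final insertion tableau P = [[1, 3, 4, 6], [2], [5]] has shape [4, 1, 1].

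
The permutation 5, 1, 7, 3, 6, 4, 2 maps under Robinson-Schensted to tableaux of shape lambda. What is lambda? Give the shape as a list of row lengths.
[3, 2, 1, 1]

Row-insert each entry into an empty tableau.

After inserting 5: P = [[5]].
After inserting 1: P = [[1], [5]].
After inserting 7: P = [[1, 7], [5]].
After inserting 3: P = [[1, 3], [5, 7]].
After inserting 6: P = [[1, 3, 6], [5, 7]].
After inserting 4: P = [[1, 3, 4], [5, 6], [7]].
After inserting 2: P = [[1, 2, 4], [3, 6], [5], [7]].

The final insertion tableau P = [[1, 2, 4], [3, 6], [5], [7]] has shape [3, 2, 1, 1].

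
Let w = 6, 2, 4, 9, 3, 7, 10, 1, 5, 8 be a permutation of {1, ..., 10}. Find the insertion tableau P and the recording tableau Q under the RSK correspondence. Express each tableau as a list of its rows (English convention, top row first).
Insert each entry of the permutation into P by Schensted row insertion, recording in Q the position of each new cell.

After inserting 6: P = [[6]].
After inserting 2: P = [[2], [6]].
After inserting 4: P = [[2, 4], [6]].
After inserting 9: P = [[2, 4, 9], [6]].
After inserting 3: P = [[2, 3, 9], [4], [6]].
After inserting 7: P = [[2, 3, 7], [4, 9], [6]].
After inserting 10: P = [[2, 3, 7, 10], [4, 9], [6]].
After inserting 1: P = [[1, 3, 7, 10], [2, 9], [4], [6]].
After inserting 5: P = [[1, 3, 5, 10], [2, 7], [4, 9], [6]].
After inserting 8: P = [[1, 3, 5, 8], [2, 7, 10], [4, 9], [6]].

So P = [[1, 3, 5, 8], [2, 7, 10], [4, 9], [6]], Q = [[1, 3, 4, 7], [2, 6, 10], [5, 9], [8]].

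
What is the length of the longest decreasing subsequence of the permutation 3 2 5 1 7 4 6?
3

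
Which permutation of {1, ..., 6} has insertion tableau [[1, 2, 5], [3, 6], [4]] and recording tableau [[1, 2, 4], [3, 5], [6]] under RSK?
1 4 3 6 5 2

Reverse the RSK construction: for i from n down to 1, find the cell of Q containing i, remove the entry at that cell from P, and reverse-bump it up through P; the value ejected from row 1 is w(i).

Step i=6: Q has 6 at row 3, column 1; remove 4 from row 3 of P and reverse-bump: 4 enters row 2 and ejects 3; 3 enters row 1 and ejects 2. So w(6) = 2. P is now [[1, 3, 5], [4, 6]].
Step i=5: Q has 5 at row 2, column 2; remove 6 from row 2 of P and reverse-bump: 6 enters row 1 and ejects 5. So w(5) = 5. P is now [[1, 3, 6], [4]].
Step i=4: Q has 4 at row 1, column 3; remove that cell from P, ejecting 6. So w(4) = 6. P is now [[1, 3], [4]].
Step i=3: Q has 3 at row 2, column 1; remove 4 from row 2 of P and reverse-bump: 4 enters row 1 and ejects 3. So w(3) = 3. P is now [[1, 4]].
Step i=2: Q has 2 at row 1, column 2; remove that cell from P, ejecting 4. So w(2) = 4. P is now [[1]].
Step i=1: Q has 1 at row 1, column 1; remove that cell from P, ejecting 1. So w(1) = 1. P is now [].

So w = 1 4 3 6 5 2.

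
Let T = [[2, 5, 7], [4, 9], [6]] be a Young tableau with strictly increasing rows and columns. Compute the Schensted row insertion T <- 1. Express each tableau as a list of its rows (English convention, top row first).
[[1, 5, 7], [2, 9], [4], [6]]

In row 1, 1 replaces 2 (the leftmost entry greater than 1); 2 is bumped to row 2. In row 2, 2 replaces 4 (the leftmost entry greater than 2); 4 is bumped to row 3. In row 3, 4 replaces 6 (the leftmost entry greater than 4); 6 is bumped to row 4. 6 starts a new row 4. The new tableau is [[1, 5, 7], [2, 9], [4], [6]].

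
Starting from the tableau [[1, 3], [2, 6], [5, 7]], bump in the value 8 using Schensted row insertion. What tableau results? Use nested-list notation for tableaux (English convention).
[[1, 3, 8], [2, 6], [5, 7]]

8 is larger than every entry of row 1, so it is appended to row 1. The new tableau is [[1, 3, 8], [2, 6], [5, 7]].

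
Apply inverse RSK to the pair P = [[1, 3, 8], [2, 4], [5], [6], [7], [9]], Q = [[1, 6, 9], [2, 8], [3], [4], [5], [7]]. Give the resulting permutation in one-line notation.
Reverse RSK: for i = n, n-1, ..., 1, locate i in Q, remove the corresponding corner cell from P, and reverse-bump its entry up through P; the value ejected from row 1 is w(i).

So w = 9 7 6 5 2 4 1 3 8.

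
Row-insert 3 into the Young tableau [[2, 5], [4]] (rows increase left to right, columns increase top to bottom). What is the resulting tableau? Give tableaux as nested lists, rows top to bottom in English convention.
In row 1, 3 replaces 5 (the leftmost entry greater than 3); 5 is bumped to row 2. 5 is appended to row 2. The new tableau is [[2, 3], [4, 5]].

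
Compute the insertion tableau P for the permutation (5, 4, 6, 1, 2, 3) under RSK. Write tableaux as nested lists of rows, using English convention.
P = [[1, 2, 3], [4, 6], [5]]

Insert 5: appended to row 1. P = [[5]].
Insert 4: 4 bumps 5 from row 1; 5 starts row 2. P = [[4], [5]].
Insert 6: appended to row 1. P = [[4, 6], [5]].
Insert 1: 1 bumps 4 from row 1; 4 bumps 5 from row 2; 5 starts row 3. P = [[1, 6], [4], [5]].
Insert 2: 2 bumps 6 from row 1; 6 appends to row 2. P = [[1, 2], [4, 6], [5]].
Insert 3: appended to row 1. P = [[1, 2, 3], [4, 6], [5]].

So P = [[1, 2, 3], [4, 6], [5]].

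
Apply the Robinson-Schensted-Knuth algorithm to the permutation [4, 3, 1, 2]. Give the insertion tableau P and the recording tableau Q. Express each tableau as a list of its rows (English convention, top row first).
Insert each entry of the permutation into P by Schensted row insertion, recording in Q the position of each new cell.

After inserting 4: P = [[4]].
After inserting 3: P = [[3], [4]].
After inserting 1: P = [[1], [3], [4]].
After inserting 2: P = [[1, 2], [3], [4]].

So P = [[1, 2], [3], [4]], Q = [[1, 4], [2], [3]].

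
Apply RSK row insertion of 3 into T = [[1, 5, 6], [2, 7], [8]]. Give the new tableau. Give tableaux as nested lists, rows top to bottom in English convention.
[[1, 3, 6], [2, 5], [7], [8]]

In row 1, 3 replaces 5 (the leftmost entry greater than 3); 5 is bumped to row 2. In row 2, 5 replaces 7 (the leftmost entry greater than 5); 7 is bumped to row 3. In row 3, 7 replaces 8 (the leftmost entry greater than 7); 8 is bumped to row 4. 8 starts a new row 4. The new tableau is [[1, 3, 6], [2, 5], [7], [8]].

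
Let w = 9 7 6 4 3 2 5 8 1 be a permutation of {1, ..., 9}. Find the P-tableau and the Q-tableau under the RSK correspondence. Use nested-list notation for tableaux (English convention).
Insert each entry of the permutation into P by Schensted row insertion, recording in Q the position of each new cell.

After inserting 9: P = [[9]].
After inserting 7: P = [[7], [9]].
After inserting 6: P = [[6], [7], [9]].
After inserting 4: P = [[4], [6], [7], [9]].
After inserting 3: P = [[3], [4], [6], [7], [9]].
After inserting 2: P = [[2], [3], [4], [6], [7], [9]].
After inserting 5: P = [[2, 5], [3], [4], [6], [7], [9]].
After inserting 8: P = [[2, 5, 8], [3], [4], [6], [7], [9]].
After inserting 1: P = [[1, 5, 8], [2], [3], [4], [6], [7], [9]].

So P = [[1, 5, 8], [2], [3], [4], [6], [7], [9]], Q = [[1, 7, 8], [2], [3], [4], [5], [6], [9]].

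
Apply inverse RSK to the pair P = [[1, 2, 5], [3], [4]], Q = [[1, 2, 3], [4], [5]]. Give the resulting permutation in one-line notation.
Reverse the RSK construction: for i from n down to 1, find the cell of Q containing i, remove the entry at that cell from P, and reverse-bump it up through P; the value ejected from row 1 is w(i).

Step i=5: Q has 5 at row 3, column 1; remove 4 from row 3 of P and reverse-bump: 4 enters row 2 and ejects 3; 3 enters row 1 and ejects 2. So w(5) = 2. P is now [[1, 3, 5], [4]].
Step i=4: Q has 4 at row 2, column 1; remove 4 from row 2 of P and reverse-bump: 4 enters row 1 and ejects 3. So w(4) = 3. P is now [[1, 4, 5]].
Step i=3: Q has 3 at row 1, column 3; remove that cell from P, ejecting 5. So w(3) = 5. P is now [[1, 4]].
Step i=2: Q has 2 at row 1, column 2; remove that cell from P, ejecting 4. So w(2) = 4. P is now [[1]].
Step i=1: Q has 1 at row 1, column 1; remove that cell from P, ejecting 1. So w(1) = 1. P is now [].

So w = 1 4 5 3 2.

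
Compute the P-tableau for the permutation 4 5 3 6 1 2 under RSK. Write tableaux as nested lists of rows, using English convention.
P = [[1, 2, 6], [3, 5], [4]]

After inserting 4: P = [[4]].
After inserting 5: P = [[4, 5]].
After inserting 3: P = [[3, 5], [4]].
After inserting 6: P = [[3, 5, 6], [4]].
After inserting 1: P = [[1, 5, 6], [3], [4]].
After inserting 2: P = [[1, 2, 6], [3, 5], [4]].

So P = [[1, 2, 6], [3, 5], [4]].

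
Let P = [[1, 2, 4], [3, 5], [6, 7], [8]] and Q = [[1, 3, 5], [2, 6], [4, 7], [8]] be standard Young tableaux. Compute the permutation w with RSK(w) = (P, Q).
Reverse the RSK construction: for i from n down to 1, find the cell of Q containing i, remove the entry at that cell from P, and reverse-bump it up through P; the value ejected from row 1 is w(i).

Step i=8: Q has 8 at row 4, column 1; remove 8 from row 4 of P and reverse-bump: 8 enters row 3 and ejects 7; 7 enters row 2 and ejects 5; 5 enters row 1 and ejects 4. So w(8) = 4. P is now [[1, 2, 5], [3, 7], [6, 8]].
Step i=7: Q has 7 at row 3, column 2; remove 8 from row 3 of P and reverse-bump: 8 enters row 2 and ejects 7; 7 enters row 1 and ejects 5. So w(7) = 5. P is now [[1, 2, 7], [3, 8], [6]].
Step i=6: Q has 6 at row 2, column 2; remove 8 from row 2 of P and reverse-bump: 8 enters row 1 and ejects 7. So w(6) = 7. P is now [[1, 2, 8], [3], [6]].
Step i=5: Q has 5 at row 1, column 3; remove that cell from P, ejecting 8. So w(5) = 8. P is now [[1, 2], [3], [6]].
Step i=4: Q has 4 at row 3, column 1; remove 6 from row 3 of P and reverse-bump: 6 enters row 2 and ejects 3; 3 enters row 1 and ejects 2. So w(4) = 2. P is now [[1, 3], [6]].
Step i=3: Q has 3 at row 1, column 2; remove that cell from P, ejecting 3. So w(3) = 3. P is now [[1], [6]].
Step i=2: Q has 2 at row 2, column 1; remove 6 from row 2 of P and reverse-bump: 6 enters row 1 and ejects 1. So w(2) = 1. P is now [[6]].
Step i=1: Q has 1 at row 1, column 1; remove that cell from P, ejecting 6. So w(1) = 6. P is now [].

So w = 6 1 3 2 8 7 5 4.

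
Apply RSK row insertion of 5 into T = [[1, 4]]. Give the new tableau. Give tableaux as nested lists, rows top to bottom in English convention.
5 is larger than every entry of row 1, so it is appended to row 1. The new tableau is [[1, 4, 5]].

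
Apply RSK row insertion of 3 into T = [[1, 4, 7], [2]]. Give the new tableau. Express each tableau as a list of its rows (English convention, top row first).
[[1, 3, 7], [2, 4]]

In row 1, 3 replaces 4 (the leftmost entry greater than 3); 4 is bumped to row 2. 4 is appended to row 2. The new tableau is [[1, 3, 7], [2, 4]].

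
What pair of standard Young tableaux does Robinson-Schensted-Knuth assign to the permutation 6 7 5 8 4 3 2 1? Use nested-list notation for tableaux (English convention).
P = [[1, 7, 8], [2], [3], [4], [5], [6]], Q = [[1, 2, 4], [3], [5], [6], [7], [8]]

Insert each entry of the permutation into P by Schensted row insertion, recording in Q the position of each new cell.

Insert 6: appended to row 1. P = [[6]].
Insert 7: appended to row 1. P = [[6, 7]].
Insert 5: 5 bumps 6 from row 1; 6 starts row 2. P = [[5, 7], [6]].
Insert 8: appended to row 1. P = [[5, 7, 8], [6]].
Insert 4: 4 bumps 5 from row 1; 5 bumps 6 from row 2; 6 starts row 3. P = [[4, 7, 8], [5], [6]].
Insert 3: 3 bumps 4 from row 1; 4 bumps 5 from row 2; 5 bumps 6 from row 3; 6 starts row 4. P = [[3, 7, 8], [4], [5], [6]].
Insert 2: 2 bumps 3 from row 1; 3 bumps 4 from row 2; 4 bumps 5 from row 3; 5 bumps 6 from row 4; 6 starts row 5. P = [[2, 7, 8], [3], [4], [5], [6]].
Insert 1: 1 bumps 2 from row 1; 2 bumps 3 from row 2; 3 bumps 4 from row 3; 4 bumps 5 from row 4; 5 bumps 6 from row 5; 6 starts row 6. P = [[1, 7, 8], [2], [3], [4], [5], [6]].

So P = [[1, 7, 8], [2], [3], [4], [5], [6]], Q = [[1, 2, 4], [3], [5], [6], [7], [8]].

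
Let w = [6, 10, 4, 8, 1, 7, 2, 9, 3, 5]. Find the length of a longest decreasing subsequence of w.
4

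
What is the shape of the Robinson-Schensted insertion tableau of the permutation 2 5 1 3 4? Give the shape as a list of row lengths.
[3, 2]

Row-insert each entry into an empty tableau.

After inserting 2: P = [[2]].
After inserting 5: P = [[2, 5]].
After inserting 1: P = [[1, 5], [2]].
After inserting 3: P = [[1, 3], [2, 5]].
After inserting 4: P = [[1, 3, 4], [2, 5]].

The final insertion tableau P = [[1, 3, 4], [2, 5]] has shape [3, 2].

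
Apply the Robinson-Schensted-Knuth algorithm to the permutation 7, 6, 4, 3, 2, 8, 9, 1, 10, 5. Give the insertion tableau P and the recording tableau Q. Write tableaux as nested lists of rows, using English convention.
Insert each entry of the permutation into P by Schensted row insertion, recording in Q the position of each new cell.

After inserting 7: P = [[7]].
After inserting 6: P = [[6], [7]].
After inserting 4: P = [[4], [6], [7]].
After inserting 3: P = [[3], [4], [6], [7]].
After inserting 2: P = [[2], [3], [4], [6], [7]].
After inserting 8: P = [[2, 8], [3], [4], [6], [7]].
After inserting 9: P = [[2, 8, 9], [3], [4], [6], [7]].
After inserting 1: P = [[1, 8, 9], [2], [3], [4], [6], [7]].
After inserting 10: P = [[1, 8, 9, 10], [2], [3], [4], [6], [7]].
After inserting 5: P = [[1, 5, 9, 10], [2, 8], [3], [4], [6], [7]].

So P = [[1, 5, 9, 10], [2, 8], [3], [4], [6], [7]], Q = [[1, 6, 7, 9], [2, 10], [3], [4], [5], [8]].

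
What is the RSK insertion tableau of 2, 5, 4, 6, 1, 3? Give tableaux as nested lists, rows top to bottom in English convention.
P = [[1, 3, 6], [2, 4], [5]]

Insert 2: appended to row 1. P = [[2]].
Insert 5: appended to row 1. P = [[2, 5]].
Insert 4: 4 bumps 5 from row 1; 5 starts row 2. P = [[2, 4], [5]].
Insert 6: appended to row 1. P = [[2, 4, 6], [5]].
Insert 1: 1 bumps 2 from row 1; 2 bumps 5 from row 2; 5 starts row 3. P = [[1, 4, 6], [2], [5]].
Insert 3: 3 bumps 4 from row 1; 4 appends to row 2. P = [[1, 3, 6], [2, 4], [5]].

So P = [[1, 3, 6], [2, 4], [5]].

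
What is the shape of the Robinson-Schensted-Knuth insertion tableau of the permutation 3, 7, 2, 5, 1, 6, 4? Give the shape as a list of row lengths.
Row-insert each entry into an empty tableau.

After inserting 3: P = [[3]].
After inserting 7: P = [[3, 7]].
After inserting 2: P = [[2, 7], [3]].
After inserting 5: P = [[2, 5], [3, 7]].
After inserting 1: P = [[1, 5], [2, 7], [3]].
After inserting 6: P = [[1, 5, 6], [2, 7], [3]].
After inserting 4: P = [[1, 4, 6], [2, 5], [3, 7]].

The final insertion tableau P = [[1, 4, 6], [2, 5], [3, 7]] has shape [3, 2, 2].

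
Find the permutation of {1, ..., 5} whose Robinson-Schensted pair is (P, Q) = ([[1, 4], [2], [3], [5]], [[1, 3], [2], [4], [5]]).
Reverse the RSK construction: for i from n down to 1, find the cell of Q containing i, remove the entry at that cell from P, and reverse-bump it up through P; the value ejected from row 1 is w(i).

Step i=5: Q has 5 at row 4, column 1; remove 5 from row 4 of P and reverse-bump: 5 enters row 3 and ejects 3; 3 enters row 2 and ejects 2; 2 enters row 1 and ejects 1. So w(5) = 1. P is now [[2, 4], [3], [5]].
Step i=4: Q has 4 at row 3, column 1; remove 5 from row 3 of P and reverse-bump: 5 enters row 2 and ejects 3; 3 enters row 1 and ejects 2. So w(4) = 2. P is now [[3, 4], [5]].
Step i=3: Q has 3 at row 1, column 2; remove that cell from P, ejecting 4. So w(3) = 4. P is now [[3], [5]].
Step i=2: Q has 2 at row 2, column 1; remove 5 from row 2 of P and reverse-bump: 5 enters row 1 and ejects 3. So w(2) = 3. P is now [[5]].
Step i=1: Q has 1 at row 1, column 1; remove that cell from P, ejecting 5. So w(1) = 5. P is now [].

So w = 5 3 4 2 1.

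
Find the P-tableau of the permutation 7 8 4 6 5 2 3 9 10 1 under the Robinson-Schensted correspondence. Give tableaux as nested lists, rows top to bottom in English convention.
Insert 7: appended to row 1. P = [[7]].
Insert 8: appended to row 1. P = [[7, 8]].
Insert 4: 4 bumps 7 from row 1; 7 starts row 2. P = [[4, 8], [7]].
Insert 6: 6 bumps 8 from row 1; 8 appends to row 2. P = [[4, 6], [7, 8]].
Insert 5: 5 bumps 6 from row 1; 6 bumps 7 from row 2; 7 starts row 3. P = [[4, 5], [6, 8], [7]].
Insert 2: 2 bumps 4 from row 1; 4 bumps 6 from row 2; 6 bumps 7 from row 3; 7 starts row 4. P = [[2, 5], [4, 8], [6], [7]].
Insert 3: 3 bumps 5 from row 1; 5 bumps 8 from row 2; 8 appends to row 3. P = [[2, 3], [4, 5], [6, 8], [7]].
Insert 9: appended to row 1. P = [[2, 3, 9], [4, 5], [6, 8], [7]].
Insert 10: appended to row 1. P = [[2, 3, 9, 10], [4, 5], [6, 8], [7]].
Insert 1: 1 bumps 2 from row 1; 2 bumps 4 from row 2; 4 bumps 6 from row 3; 6 bumps 7 from row 4; 7 starts row 5. P = [[1, 3, 9, 10], [2, 5], [4, 8], [6], [7]].

So P = [[1, 3, 9, 10], [2, 5], [4, 8], [6], [7]].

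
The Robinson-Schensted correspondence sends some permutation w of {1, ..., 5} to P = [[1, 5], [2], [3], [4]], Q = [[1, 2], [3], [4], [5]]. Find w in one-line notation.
4 5 3 2 1

Reverse the RSK construction: for i from n down to 1, find the cell of Q containing i, remove the entry at that cell from P, and reverse-bump it up through P; the value ejected from row 1 is w(i).

Step i=5: Q has 5 at row 4, column 1; remove 4 from row 4 of P and reverse-bump: 4 enters row 3 and ejects 3; 3 enters row 2 and ejects 2; 2 enters row 1 and ejects 1. So w(5) = 1. P is now [[2, 5], [3], [4]].
Step i=4: Q has 4 at row 3, column 1; remove 4 from row 3 of P and reverse-bump: 4 enters row 2 and ejects 3; 3 enters row 1 and ejects 2. So w(4) = 2. P is now [[3, 5], [4]].
Step i=3: Q has 3 at row 2, column 1; remove 4 from row 2 of P and reverse-bump: 4 enters row 1 and ejects 3. So w(3) = 3. P is now [[4, 5]].
Step i=2: Q has 2 at row 1, column 2; remove that cell from P, ejecting 5. So w(2) = 5. P is now [[4]].
Step i=1: Q has 1 at row 1, column 1; remove that cell from P, ejecting 4. So w(1) = 4. P is now [].

So w = 4 5 3 2 1.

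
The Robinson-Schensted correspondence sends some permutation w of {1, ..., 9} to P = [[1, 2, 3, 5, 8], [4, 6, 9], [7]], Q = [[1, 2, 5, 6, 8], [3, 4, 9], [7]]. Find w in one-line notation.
4 7 1 2 3 6 5 9 8

Reverse the RSK construction: for i from n down to 1, find the cell of Q containing i, remove the entry at that cell from P, and reverse-bump it up through P; the value ejected from row 1 is w(i).

Step i=9: Q has 9 at row 2, column 3; remove 9 from row 2 of P and reverse-bump: 9 enters row 1 and ejects 8. So w(9) = 8. P is now [[1, 2, 3, 5, 9], [4, 6], [7]].
Step i=8: Q has 8 at row 1, column 5; remove that cell from P, ejecting 9. So w(8) = 9. P is now [[1, 2, 3, 5], [4, 6], [7]].
Step i=7: Q has 7 at row 3, column 1; remove 7 from row 3 of P and reverse-bump: 7 enters row 2 and ejects 6; 6 enters row 1 and ejects 5. So w(7) = 5. P is now [[1, 2, 3, 6], [4, 7]].
Step i=6: Q has 6 at row 1, column 4; remove that cell from P, ejecting 6. So w(6) = 6. P is now [[1, 2, 3], [4, 7]].
Step i=5: Q has 5 at row 1, column 3; remove that cell from P, ejecting 3. So w(5) = 3. P is now [[1, 2], [4, 7]].
Step i=4: Q has 4 at row 2, column 2; remove 7 from row 2 of P and reverse-bump: 7 enters row 1 and ejects 2. So w(4) = 2. P is now [[1, 7], [4]].
Step i=3: Q has 3 at row 2, column 1; remove 4 from row 2 of P and reverse-bump: 4 enters row 1 and ejects 1. So w(3) = 1. P is now [[4, 7]].
Step i=2: Q has 2 at row 1, column 2; remove that cell from P, ejecting 7. So w(2) = 7. P is now [[4]].
Step i=1: Q has 1 at row 1, column 1; remove that cell from P, ejecting 4. So w(1) = 4. P is now [].

So w = 4 7 1 2 3 6 5 9 8.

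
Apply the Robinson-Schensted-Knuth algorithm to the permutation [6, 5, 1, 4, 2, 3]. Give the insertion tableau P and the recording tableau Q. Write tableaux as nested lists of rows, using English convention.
Insert each entry of the permutation into P by Schensted row insertion, recording in Q the position of each new cell.

Insert 6: appended to row 1. P = [[6]].
Insert 5: 5 bumps 6 from row 1; 6 starts row 2. P = [[5], [6]].
Insert 1: 1 bumps 5 from row 1; 5 bumps 6 from row 2; 6 starts row 3. P = [[1], [5], [6]].
Insert 4: appended to row 1. P = [[1, 4], [5], [6]].
Insert 2: 2 bumps 4 from row 1; 4 bumps 5 from row 2; 5 bumps 6 from row 3; 6 starts row 4. P = [[1, 2], [4], [5], [6]].
Insert 3: appended to row 1. P = [[1, 2, 3], [4], [5], [6]].

So P = [[1, 2, 3], [4], [5], [6]], Q = [[1, 4, 6], [2], [3], [5]].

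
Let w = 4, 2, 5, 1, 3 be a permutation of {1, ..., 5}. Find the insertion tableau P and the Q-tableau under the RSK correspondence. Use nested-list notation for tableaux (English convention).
P = [[1, 3], [2, 5], [4]], Q = [[1, 3], [2, 5], [4]]

Insert each entry of the permutation into P by Schensted row insertion, recording in Q the position of each new cell.

Insert 4: appended to row 1. P = [[4]].
Insert 2: 2 bumps 4 from row 1; 4 starts row 2. P = [[2], [4]].
Insert 5: appended to row 1. P = [[2, 5], [4]].
Insert 1: 1 bumps 2 from row 1; 2 bumps 4 from row 2; 4 starts row 3. P = [[1, 5], [2], [4]].
Insert 3: 3 bumps 5 from row 1; 5 appends to row 2. P = [[1, 3], [2, 5], [4]].

So P = [[1, 3], [2, 5], [4]], Q = [[1, 3], [2, 5], [4]].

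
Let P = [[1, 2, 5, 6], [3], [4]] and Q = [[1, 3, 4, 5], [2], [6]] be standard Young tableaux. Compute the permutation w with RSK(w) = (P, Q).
Reverse RSK: for i = n, n-1, ..., 1, locate i in Q, remove the corresponding corner cell from P, and reverse-bump its entry up through P; the value ejected from row 1 is w(i).

So w = 4 1 3 5 6 2.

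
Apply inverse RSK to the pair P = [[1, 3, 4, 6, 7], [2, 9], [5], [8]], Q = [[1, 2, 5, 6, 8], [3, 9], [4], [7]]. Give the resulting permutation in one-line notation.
Reverse the RSK construction: for i from n down to 1, find the cell of Q containing i, remove the entry at that cell from P, and reverse-bump it up through P; the value ejected from row 1 is w(i).

Step i=9: Q has 9 at row 2, column 2; remove 9 from row 2 of P and reverse-bump: 9 enters row 1 and ejects 7. So w(9) = 7. P is now [[1, 3, 4, 6, 9], [2], [5], [8]].
Step i=8: Q has 8 at row 1, column 5; remove that cell from P, ejecting 9. So w(8) = 9. P is now [[1, 3, 4, 6], [2], [5], [8]].
Step i=7: Q has 7 at row 4, column 1; remove 8 from row 4 of P and reverse-bump: 8 enters row 3 and ejects 5; 5 enters row 2 and ejects 2; 2 enters row 1 and ejects 1. So w(7) = 1. P is now [[2, 3, 4, 6], [5], [8]].
Step i=6: Q has 6 at row 1, column 4; remove that cell from P, ejecting 6. So w(6) = 6. P is now [[2, 3, 4], [5], [8]].
Step i=5: Q has 5 at row 1, column 3; remove that cell from P, ejecting 4. So w(5) = 4. P is now [[2, 3], [5], [8]].
Step i=4: Q has 4 at row 3, column 1; remove 8 from row 3 of P and reverse-bump: 8 enters row 2 and ejects 5; 5 enters row 1 and ejects 3. So w(4) = 3. P is now [[2, 5], [8]].
Step i=3: Q has 3 at row 2, column 1; remove 8 from row 2 of P and reverse-bump: 8 enters row 1 and ejects 5. So w(3) = 5. P is now [[2, 8]].
Step i=2: Q has 2 at row 1, column 2; remove that cell from P, ejecting 8. So w(2) = 8. P is now [[2]].
Step i=1: Q has 1 at row 1, column 1; remove that cell from P, ejecting 2. So w(1) = 2. P is now [].

So w = 2 8 5 3 4 6 1 9 7.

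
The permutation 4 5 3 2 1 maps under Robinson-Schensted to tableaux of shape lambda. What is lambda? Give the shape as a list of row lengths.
[2, 1, 1, 1]

RSK row insertion gives P = [[1, 5], [2], [3], [4]], which has shape [2, 1, 1, 1].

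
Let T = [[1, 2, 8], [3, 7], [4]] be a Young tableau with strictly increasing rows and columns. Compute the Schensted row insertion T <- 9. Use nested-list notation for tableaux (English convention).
[[1, 2, 8, 9], [3, 7], [4]]

9 is larger than every entry of row 1, so it is appended to row 1. The new tableau is [[1, 2, 8, 9], [3, 7], [4]].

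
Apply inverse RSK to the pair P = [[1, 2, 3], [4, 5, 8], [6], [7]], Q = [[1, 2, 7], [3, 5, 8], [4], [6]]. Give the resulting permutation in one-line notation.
Reverse the RSK construction: for i from n down to 1, find the cell of Q containing i, remove the entry at that cell from P, and reverse-bump it up through P; the value ejected from row 1 is w(i).

Step i=8: Q has 8 at row 2, column 3; remove 8 from row 2 of P and reverse-bump: 8 enters row 1 and ejects 3. So w(8) = 3. P is now [[1, 2, 8], [4, 5], [6], [7]].
Step i=7: Q has 7 at row 1, column 3; remove that cell from P, ejecting 8. So w(7) = 8. P is now [[1, 2], [4, 5], [6], [7]].
Step i=6: Q has 6 at row 4, column 1; remove 7 from row 4 of P and reverse-bump: 7 enters row 3 and ejects 6; 6 enters row 2 and ejects 5; 5 enters row 1 and ejects 2. So w(6) = 2. P is now [[1, 5], [4, 6], [7]].
Step i=5: Q has 5 at row 2, column 2; remove 6 from row 2 of P and reverse-bump: 6 enters row 1 and ejects 5. So w(5) = 5. P is now [[1, 6], [4], [7]].
Step i=4: Q has 4 at row 3, column 1; remove 7 from row 3 of P and reverse-bump: 7 enters row 2 and ejects 4; 4 enters row 1 and ejects 1. So w(4) = 1. P is now [[4, 6], [7]].
Step i=3: Q has 3 at row 2, column 1; remove 7 from row 2 of P and reverse-bump: 7 enters row 1 and ejects 6. So w(3) = 6. P is now [[4, 7]].
Step i=2: Q has 2 at row 1, column 2; remove that cell from P, ejecting 7. So w(2) = 7. P is now [[4]].
Step i=1: Q has 1 at row 1, column 1; remove that cell from P, ejecting 4. So w(1) = 4. P is now [].

So w = 4 7 6 1 5 2 8 3.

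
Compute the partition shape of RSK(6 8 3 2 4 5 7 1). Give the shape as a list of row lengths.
[4, 2, 1, 1]

Row-insert each entry into an empty tableau.

After inserting 6: P = [[6]].
After inserting 8: P = [[6, 8]].
After inserting 3: P = [[3, 8], [6]].
After inserting 2: P = [[2, 8], [3], [6]].
After inserting 4: P = [[2, 4], [3, 8], [6]].
After inserting 5: P = [[2, 4, 5], [3, 8], [6]].
After inserting 7: P = [[2, 4, 5, 7], [3, 8], [6]].
After inserting 1: P = [[1, 4, 5, 7], [2, 8], [3], [6]].

The final insertion tableau P = [[1, 4, 5, 7], [2, 8], [3], [6]] has shape [4, 2, 1, 1].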